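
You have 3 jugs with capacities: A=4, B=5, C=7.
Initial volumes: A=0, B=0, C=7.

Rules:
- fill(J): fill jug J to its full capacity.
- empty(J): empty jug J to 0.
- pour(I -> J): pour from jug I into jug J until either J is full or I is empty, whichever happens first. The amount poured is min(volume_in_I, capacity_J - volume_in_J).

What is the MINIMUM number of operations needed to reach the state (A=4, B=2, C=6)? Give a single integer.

Answer: 6

Derivation:
BFS from (A=0, B=0, C=7). One shortest path:
  1. pour(C -> B) -> (A=0 B=5 C=2)
  2. pour(B -> A) -> (A=4 B=1 C=2)
  3. pour(A -> C) -> (A=0 B=1 C=6)
  4. pour(B -> A) -> (A=1 B=0 C=6)
  5. fill(B) -> (A=1 B=5 C=6)
  6. pour(B -> A) -> (A=4 B=2 C=6)
Reached target in 6 moves.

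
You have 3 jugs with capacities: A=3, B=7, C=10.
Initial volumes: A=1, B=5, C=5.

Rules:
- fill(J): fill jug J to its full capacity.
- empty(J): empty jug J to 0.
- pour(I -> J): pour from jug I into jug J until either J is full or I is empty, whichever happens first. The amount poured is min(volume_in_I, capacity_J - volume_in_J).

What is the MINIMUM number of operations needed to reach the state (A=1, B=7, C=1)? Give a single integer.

Answer: 4

Derivation:
BFS from (A=1, B=5, C=5). One shortest path:
  1. fill(C) -> (A=1 B=5 C=10)
  2. pour(C -> B) -> (A=1 B=7 C=8)
  3. empty(B) -> (A=1 B=0 C=8)
  4. pour(C -> B) -> (A=1 B=7 C=1)
Reached target in 4 moves.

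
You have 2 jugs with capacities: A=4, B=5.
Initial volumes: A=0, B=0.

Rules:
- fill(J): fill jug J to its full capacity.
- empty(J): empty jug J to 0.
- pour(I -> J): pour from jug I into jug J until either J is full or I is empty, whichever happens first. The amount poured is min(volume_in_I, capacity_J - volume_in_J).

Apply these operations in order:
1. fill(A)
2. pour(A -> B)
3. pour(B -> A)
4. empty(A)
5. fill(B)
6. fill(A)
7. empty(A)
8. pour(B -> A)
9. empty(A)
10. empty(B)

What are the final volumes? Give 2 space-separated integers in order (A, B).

Answer: 0 0

Derivation:
Step 1: fill(A) -> (A=4 B=0)
Step 2: pour(A -> B) -> (A=0 B=4)
Step 3: pour(B -> A) -> (A=4 B=0)
Step 4: empty(A) -> (A=0 B=0)
Step 5: fill(B) -> (A=0 B=5)
Step 6: fill(A) -> (A=4 B=5)
Step 7: empty(A) -> (A=0 B=5)
Step 8: pour(B -> A) -> (A=4 B=1)
Step 9: empty(A) -> (A=0 B=1)
Step 10: empty(B) -> (A=0 B=0)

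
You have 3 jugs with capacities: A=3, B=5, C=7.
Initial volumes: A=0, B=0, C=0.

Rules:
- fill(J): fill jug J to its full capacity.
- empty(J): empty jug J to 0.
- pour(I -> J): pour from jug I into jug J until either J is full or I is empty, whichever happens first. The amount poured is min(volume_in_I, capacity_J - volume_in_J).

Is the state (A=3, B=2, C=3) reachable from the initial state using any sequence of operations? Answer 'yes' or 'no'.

BFS from (A=0, B=0, C=0):
  1. fill(A) -> (A=3 B=0 C=0)
  2. fill(B) -> (A=3 B=5 C=0)
  3. pour(A -> C) -> (A=0 B=5 C=3)
  4. pour(B -> A) -> (A=3 B=2 C=3)
Target reached → yes.

Answer: yes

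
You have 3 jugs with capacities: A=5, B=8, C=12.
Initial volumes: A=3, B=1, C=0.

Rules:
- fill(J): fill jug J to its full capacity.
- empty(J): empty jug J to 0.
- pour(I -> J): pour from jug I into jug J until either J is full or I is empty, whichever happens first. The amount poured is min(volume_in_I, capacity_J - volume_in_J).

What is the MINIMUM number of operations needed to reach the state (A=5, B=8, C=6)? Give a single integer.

BFS from (A=3, B=1, C=0). One shortest path:
  1. fill(B) -> (A=3 B=8 C=0)
  2. pour(B -> A) -> (A=5 B=6 C=0)
  3. pour(B -> C) -> (A=5 B=0 C=6)
  4. fill(B) -> (A=5 B=8 C=6)
Reached target in 4 moves.

Answer: 4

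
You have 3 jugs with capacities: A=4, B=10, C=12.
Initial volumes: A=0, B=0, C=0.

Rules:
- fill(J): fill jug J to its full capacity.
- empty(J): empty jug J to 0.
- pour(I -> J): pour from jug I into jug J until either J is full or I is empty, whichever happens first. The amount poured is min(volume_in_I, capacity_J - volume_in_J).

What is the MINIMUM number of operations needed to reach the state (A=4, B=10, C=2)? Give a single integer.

Answer: 3

Derivation:
BFS from (A=0, B=0, C=0). One shortest path:
  1. fill(A) -> (A=4 B=0 C=0)
  2. fill(C) -> (A=4 B=0 C=12)
  3. pour(C -> B) -> (A=4 B=10 C=2)
Reached target in 3 moves.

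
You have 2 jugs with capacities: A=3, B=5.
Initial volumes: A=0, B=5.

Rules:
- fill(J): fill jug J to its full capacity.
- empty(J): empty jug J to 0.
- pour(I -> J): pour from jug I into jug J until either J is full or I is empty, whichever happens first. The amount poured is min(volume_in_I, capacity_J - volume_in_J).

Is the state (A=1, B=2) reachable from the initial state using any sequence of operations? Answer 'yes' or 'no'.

BFS explored all 16 reachable states.
Reachable set includes: (0,0), (0,1), (0,2), (0,3), (0,4), (0,5), (1,0), (1,5), (2,0), (2,5), (3,0), (3,1) ...
Target (A=1, B=2) not in reachable set → no.

Answer: no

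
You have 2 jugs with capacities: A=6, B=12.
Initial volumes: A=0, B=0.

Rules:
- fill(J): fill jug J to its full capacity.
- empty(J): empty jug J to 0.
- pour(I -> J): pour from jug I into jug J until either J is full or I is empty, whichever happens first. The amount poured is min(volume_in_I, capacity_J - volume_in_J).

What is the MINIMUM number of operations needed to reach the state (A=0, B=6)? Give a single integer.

BFS from (A=0, B=0). One shortest path:
  1. fill(A) -> (A=6 B=0)
  2. pour(A -> B) -> (A=0 B=6)
Reached target in 2 moves.

Answer: 2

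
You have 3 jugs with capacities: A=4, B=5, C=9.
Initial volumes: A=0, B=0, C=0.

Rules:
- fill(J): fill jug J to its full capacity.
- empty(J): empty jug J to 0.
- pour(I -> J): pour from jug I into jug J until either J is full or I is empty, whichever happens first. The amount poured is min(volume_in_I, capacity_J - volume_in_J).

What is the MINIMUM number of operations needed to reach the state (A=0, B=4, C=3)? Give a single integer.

BFS from (A=0, B=0, C=0). One shortest path:
  1. fill(A) -> (A=4 B=0 C=0)
  2. pour(A -> B) -> (A=0 B=4 C=0)
  3. fill(A) -> (A=4 B=4 C=0)
  4. pour(A -> B) -> (A=3 B=5 C=0)
  5. empty(B) -> (A=3 B=0 C=0)
  6. pour(A -> C) -> (A=0 B=0 C=3)
  7. fill(A) -> (A=4 B=0 C=3)
  8. pour(A -> B) -> (A=0 B=4 C=3)
Reached target in 8 moves.

Answer: 8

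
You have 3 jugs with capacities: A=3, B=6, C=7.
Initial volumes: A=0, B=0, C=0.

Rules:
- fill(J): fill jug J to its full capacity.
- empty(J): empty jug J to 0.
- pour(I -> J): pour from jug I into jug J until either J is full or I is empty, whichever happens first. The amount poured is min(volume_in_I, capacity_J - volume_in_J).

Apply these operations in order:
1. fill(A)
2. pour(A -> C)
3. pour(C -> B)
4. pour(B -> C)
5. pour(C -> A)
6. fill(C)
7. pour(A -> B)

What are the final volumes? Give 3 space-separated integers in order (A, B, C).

Answer: 0 3 7

Derivation:
Step 1: fill(A) -> (A=3 B=0 C=0)
Step 2: pour(A -> C) -> (A=0 B=0 C=3)
Step 3: pour(C -> B) -> (A=0 B=3 C=0)
Step 4: pour(B -> C) -> (A=0 B=0 C=3)
Step 5: pour(C -> A) -> (A=3 B=0 C=0)
Step 6: fill(C) -> (A=3 B=0 C=7)
Step 7: pour(A -> B) -> (A=0 B=3 C=7)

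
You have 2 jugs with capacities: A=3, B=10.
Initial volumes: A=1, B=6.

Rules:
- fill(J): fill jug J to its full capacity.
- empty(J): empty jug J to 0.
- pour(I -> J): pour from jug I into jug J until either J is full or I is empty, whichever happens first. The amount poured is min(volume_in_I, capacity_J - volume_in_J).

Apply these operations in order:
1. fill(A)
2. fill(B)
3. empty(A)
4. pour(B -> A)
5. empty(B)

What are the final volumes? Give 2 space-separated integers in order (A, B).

Step 1: fill(A) -> (A=3 B=6)
Step 2: fill(B) -> (A=3 B=10)
Step 3: empty(A) -> (A=0 B=10)
Step 4: pour(B -> A) -> (A=3 B=7)
Step 5: empty(B) -> (A=3 B=0)

Answer: 3 0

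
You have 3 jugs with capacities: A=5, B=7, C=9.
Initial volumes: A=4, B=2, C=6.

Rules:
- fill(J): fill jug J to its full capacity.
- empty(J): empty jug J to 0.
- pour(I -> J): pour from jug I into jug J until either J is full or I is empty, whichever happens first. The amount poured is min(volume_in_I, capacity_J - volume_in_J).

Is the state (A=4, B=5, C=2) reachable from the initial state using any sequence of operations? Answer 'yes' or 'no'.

BFS explored all 289 reachable states.
Reachable set includes: (0,0,0), (0,0,1), (0,0,2), (0,0,3), (0,0,4), (0,0,5), (0,0,6), (0,0,7), (0,0,8), (0,0,9), (0,1,0), (0,1,1) ...
Target (A=4, B=5, C=2) not in reachable set → no.

Answer: no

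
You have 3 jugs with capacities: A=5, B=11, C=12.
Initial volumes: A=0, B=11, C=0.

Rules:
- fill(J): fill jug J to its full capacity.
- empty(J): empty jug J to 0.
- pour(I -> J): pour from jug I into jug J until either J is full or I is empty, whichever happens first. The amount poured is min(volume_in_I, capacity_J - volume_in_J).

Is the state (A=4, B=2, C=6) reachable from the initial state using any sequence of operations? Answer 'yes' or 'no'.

Answer: no

Derivation:
BFS explored all 496 reachable states.
Reachable set includes: (0,0,0), (0,0,1), (0,0,2), (0,0,3), (0,0,4), (0,0,5), (0,0,6), (0,0,7), (0,0,8), (0,0,9), (0,0,10), (0,0,11) ...
Target (A=4, B=2, C=6) not in reachable set → no.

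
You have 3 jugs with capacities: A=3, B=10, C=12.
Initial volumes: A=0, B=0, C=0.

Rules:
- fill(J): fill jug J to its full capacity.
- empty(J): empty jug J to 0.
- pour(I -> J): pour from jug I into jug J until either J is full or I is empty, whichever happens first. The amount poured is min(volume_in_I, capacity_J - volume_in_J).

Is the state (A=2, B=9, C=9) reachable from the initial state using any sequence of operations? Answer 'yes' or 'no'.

BFS explored all 374 reachable states.
Reachable set includes: (0,0,0), (0,0,1), (0,0,2), (0,0,3), (0,0,4), (0,0,5), (0,0,6), (0,0,7), (0,0,8), (0,0,9), (0,0,10), (0,0,11) ...
Target (A=2, B=9, C=9) not in reachable set → no.

Answer: no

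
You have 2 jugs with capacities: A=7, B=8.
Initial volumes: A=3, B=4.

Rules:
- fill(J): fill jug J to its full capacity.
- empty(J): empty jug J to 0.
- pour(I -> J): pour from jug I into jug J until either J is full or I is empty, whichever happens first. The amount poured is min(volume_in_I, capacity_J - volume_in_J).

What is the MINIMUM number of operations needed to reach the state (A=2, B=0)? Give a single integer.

Answer: 5

Derivation:
BFS from (A=3, B=4). One shortest path:
  1. empty(B) -> (A=3 B=0)
  2. pour(A -> B) -> (A=0 B=3)
  3. fill(A) -> (A=7 B=3)
  4. pour(A -> B) -> (A=2 B=8)
  5. empty(B) -> (A=2 B=0)
Reached target in 5 moves.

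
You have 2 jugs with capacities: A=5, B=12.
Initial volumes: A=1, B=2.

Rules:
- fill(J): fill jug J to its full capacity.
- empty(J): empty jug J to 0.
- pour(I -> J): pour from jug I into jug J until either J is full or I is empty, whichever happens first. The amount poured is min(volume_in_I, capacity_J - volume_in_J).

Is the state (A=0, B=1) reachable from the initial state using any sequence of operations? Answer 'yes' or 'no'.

Answer: yes

Derivation:
BFS from (A=1, B=2):
  1. empty(B) -> (A=1 B=0)
  2. pour(A -> B) -> (A=0 B=1)
Target reached → yes.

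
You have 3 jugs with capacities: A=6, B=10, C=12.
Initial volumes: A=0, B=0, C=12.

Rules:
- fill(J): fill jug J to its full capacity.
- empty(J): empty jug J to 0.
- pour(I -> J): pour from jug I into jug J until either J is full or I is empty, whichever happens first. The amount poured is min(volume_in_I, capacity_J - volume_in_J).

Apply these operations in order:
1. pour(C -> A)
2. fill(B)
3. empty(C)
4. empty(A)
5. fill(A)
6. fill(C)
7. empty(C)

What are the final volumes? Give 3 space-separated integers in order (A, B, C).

Step 1: pour(C -> A) -> (A=6 B=0 C=6)
Step 2: fill(B) -> (A=6 B=10 C=6)
Step 3: empty(C) -> (A=6 B=10 C=0)
Step 4: empty(A) -> (A=0 B=10 C=0)
Step 5: fill(A) -> (A=6 B=10 C=0)
Step 6: fill(C) -> (A=6 B=10 C=12)
Step 7: empty(C) -> (A=6 B=10 C=0)

Answer: 6 10 0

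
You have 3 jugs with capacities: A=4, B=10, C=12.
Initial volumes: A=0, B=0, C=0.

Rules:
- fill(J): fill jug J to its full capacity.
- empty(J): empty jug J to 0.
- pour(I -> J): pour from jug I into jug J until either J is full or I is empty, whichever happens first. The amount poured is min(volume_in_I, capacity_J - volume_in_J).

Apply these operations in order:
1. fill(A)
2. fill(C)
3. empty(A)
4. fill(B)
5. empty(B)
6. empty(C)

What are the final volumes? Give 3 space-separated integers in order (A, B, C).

Step 1: fill(A) -> (A=4 B=0 C=0)
Step 2: fill(C) -> (A=4 B=0 C=12)
Step 3: empty(A) -> (A=0 B=0 C=12)
Step 4: fill(B) -> (A=0 B=10 C=12)
Step 5: empty(B) -> (A=0 B=0 C=12)
Step 6: empty(C) -> (A=0 B=0 C=0)

Answer: 0 0 0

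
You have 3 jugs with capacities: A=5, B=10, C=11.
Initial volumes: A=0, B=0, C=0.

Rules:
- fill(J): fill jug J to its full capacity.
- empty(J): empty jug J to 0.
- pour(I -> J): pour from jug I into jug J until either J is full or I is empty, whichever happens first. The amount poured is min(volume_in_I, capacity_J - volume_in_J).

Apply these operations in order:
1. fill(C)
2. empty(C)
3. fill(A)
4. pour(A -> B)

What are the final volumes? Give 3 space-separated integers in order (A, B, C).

Answer: 0 5 0

Derivation:
Step 1: fill(C) -> (A=0 B=0 C=11)
Step 2: empty(C) -> (A=0 B=0 C=0)
Step 3: fill(A) -> (A=5 B=0 C=0)
Step 4: pour(A -> B) -> (A=0 B=5 C=0)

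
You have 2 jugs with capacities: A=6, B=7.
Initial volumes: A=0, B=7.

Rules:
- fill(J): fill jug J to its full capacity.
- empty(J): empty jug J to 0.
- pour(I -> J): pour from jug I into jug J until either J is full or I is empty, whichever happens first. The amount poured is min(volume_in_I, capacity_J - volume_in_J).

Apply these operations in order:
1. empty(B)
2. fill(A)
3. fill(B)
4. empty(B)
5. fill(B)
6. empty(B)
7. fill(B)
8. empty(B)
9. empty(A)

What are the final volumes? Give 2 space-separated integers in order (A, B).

Answer: 0 0

Derivation:
Step 1: empty(B) -> (A=0 B=0)
Step 2: fill(A) -> (A=6 B=0)
Step 3: fill(B) -> (A=6 B=7)
Step 4: empty(B) -> (A=6 B=0)
Step 5: fill(B) -> (A=6 B=7)
Step 6: empty(B) -> (A=6 B=0)
Step 7: fill(B) -> (A=6 B=7)
Step 8: empty(B) -> (A=6 B=0)
Step 9: empty(A) -> (A=0 B=0)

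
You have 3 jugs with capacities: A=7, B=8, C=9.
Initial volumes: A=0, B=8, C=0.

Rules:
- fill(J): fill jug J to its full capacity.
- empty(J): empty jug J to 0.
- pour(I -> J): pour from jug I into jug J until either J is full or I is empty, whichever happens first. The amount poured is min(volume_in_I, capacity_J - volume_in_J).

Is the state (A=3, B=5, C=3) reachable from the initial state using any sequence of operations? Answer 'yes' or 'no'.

BFS explored all 384 reachable states.
Reachable set includes: (0,0,0), (0,0,1), (0,0,2), (0,0,3), (0,0,4), (0,0,5), (0,0,6), (0,0,7), (0,0,8), (0,0,9), (0,1,0), (0,1,1) ...
Target (A=3, B=5, C=3) not in reachable set → no.

Answer: no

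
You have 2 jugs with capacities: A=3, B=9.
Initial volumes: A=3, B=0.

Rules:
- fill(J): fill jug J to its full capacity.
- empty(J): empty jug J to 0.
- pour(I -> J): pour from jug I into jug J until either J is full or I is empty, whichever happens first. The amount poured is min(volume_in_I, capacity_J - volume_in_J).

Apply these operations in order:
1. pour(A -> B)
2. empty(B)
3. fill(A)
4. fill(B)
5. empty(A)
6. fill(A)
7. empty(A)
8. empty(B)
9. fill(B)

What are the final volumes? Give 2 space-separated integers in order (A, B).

Step 1: pour(A -> B) -> (A=0 B=3)
Step 2: empty(B) -> (A=0 B=0)
Step 3: fill(A) -> (A=3 B=0)
Step 4: fill(B) -> (A=3 B=9)
Step 5: empty(A) -> (A=0 B=9)
Step 6: fill(A) -> (A=3 B=9)
Step 7: empty(A) -> (A=0 B=9)
Step 8: empty(B) -> (A=0 B=0)
Step 9: fill(B) -> (A=0 B=9)

Answer: 0 9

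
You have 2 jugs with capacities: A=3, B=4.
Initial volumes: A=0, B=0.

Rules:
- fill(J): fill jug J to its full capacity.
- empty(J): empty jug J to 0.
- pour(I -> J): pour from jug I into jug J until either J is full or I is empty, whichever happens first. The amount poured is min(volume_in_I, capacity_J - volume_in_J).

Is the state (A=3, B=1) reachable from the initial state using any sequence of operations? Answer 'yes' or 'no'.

BFS from (A=0, B=0):
  1. fill(B) -> (A=0 B=4)
  2. pour(B -> A) -> (A=3 B=1)
Target reached → yes.

Answer: yes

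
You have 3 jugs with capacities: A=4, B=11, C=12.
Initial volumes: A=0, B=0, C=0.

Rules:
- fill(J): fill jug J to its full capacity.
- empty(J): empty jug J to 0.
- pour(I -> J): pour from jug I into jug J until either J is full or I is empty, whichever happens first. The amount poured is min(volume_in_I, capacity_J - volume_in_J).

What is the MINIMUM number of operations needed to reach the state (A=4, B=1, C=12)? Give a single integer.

BFS from (A=0, B=0, C=0). One shortest path:
  1. fill(A) -> (A=4 B=0 C=0)
  2. fill(C) -> (A=4 B=0 C=12)
  3. pour(C -> B) -> (A=4 B=11 C=1)
  4. empty(B) -> (A=4 B=0 C=1)
  5. pour(C -> B) -> (A=4 B=1 C=0)
  6. fill(C) -> (A=4 B=1 C=12)
Reached target in 6 moves.

Answer: 6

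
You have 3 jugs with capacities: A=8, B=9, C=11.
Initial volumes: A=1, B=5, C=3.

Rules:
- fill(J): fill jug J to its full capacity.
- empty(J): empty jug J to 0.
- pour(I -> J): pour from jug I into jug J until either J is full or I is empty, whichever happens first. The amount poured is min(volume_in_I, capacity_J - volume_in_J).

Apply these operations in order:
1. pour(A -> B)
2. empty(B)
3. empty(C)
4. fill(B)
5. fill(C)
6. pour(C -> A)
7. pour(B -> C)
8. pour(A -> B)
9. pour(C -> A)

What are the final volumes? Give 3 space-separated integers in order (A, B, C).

Answer: 8 9 3

Derivation:
Step 1: pour(A -> B) -> (A=0 B=6 C=3)
Step 2: empty(B) -> (A=0 B=0 C=3)
Step 3: empty(C) -> (A=0 B=0 C=0)
Step 4: fill(B) -> (A=0 B=9 C=0)
Step 5: fill(C) -> (A=0 B=9 C=11)
Step 6: pour(C -> A) -> (A=8 B=9 C=3)
Step 7: pour(B -> C) -> (A=8 B=1 C=11)
Step 8: pour(A -> B) -> (A=0 B=9 C=11)
Step 9: pour(C -> A) -> (A=8 B=9 C=3)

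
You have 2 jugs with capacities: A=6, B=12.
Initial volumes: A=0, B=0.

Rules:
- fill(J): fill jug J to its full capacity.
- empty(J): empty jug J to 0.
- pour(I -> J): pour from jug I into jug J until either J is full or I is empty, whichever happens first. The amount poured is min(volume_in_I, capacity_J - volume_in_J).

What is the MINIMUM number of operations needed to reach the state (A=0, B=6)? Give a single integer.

BFS from (A=0, B=0). One shortest path:
  1. fill(A) -> (A=6 B=0)
  2. pour(A -> B) -> (A=0 B=6)
Reached target in 2 moves.

Answer: 2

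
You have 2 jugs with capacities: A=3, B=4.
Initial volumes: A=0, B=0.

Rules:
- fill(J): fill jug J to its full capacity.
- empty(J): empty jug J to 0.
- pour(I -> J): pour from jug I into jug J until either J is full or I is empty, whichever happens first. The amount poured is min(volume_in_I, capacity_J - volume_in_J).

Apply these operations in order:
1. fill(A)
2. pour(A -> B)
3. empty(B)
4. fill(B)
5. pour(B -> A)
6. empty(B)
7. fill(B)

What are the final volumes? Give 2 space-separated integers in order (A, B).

Step 1: fill(A) -> (A=3 B=0)
Step 2: pour(A -> B) -> (A=0 B=3)
Step 3: empty(B) -> (A=0 B=0)
Step 4: fill(B) -> (A=0 B=4)
Step 5: pour(B -> A) -> (A=3 B=1)
Step 6: empty(B) -> (A=3 B=0)
Step 7: fill(B) -> (A=3 B=4)

Answer: 3 4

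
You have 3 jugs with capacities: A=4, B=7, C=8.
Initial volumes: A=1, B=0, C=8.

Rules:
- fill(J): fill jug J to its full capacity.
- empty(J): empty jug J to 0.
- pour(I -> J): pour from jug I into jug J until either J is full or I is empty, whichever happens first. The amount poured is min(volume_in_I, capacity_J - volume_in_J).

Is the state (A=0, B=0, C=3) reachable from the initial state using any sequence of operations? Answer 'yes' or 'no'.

BFS from (A=1, B=0, C=8):
  1. empty(A) -> (A=0 B=0 C=8)
  2. fill(B) -> (A=0 B=7 C=8)
  3. empty(C) -> (A=0 B=7 C=0)
  4. pour(B -> A) -> (A=4 B=3 C=0)
  5. empty(A) -> (A=0 B=3 C=0)
  6. pour(B -> C) -> (A=0 B=0 C=3)
Target reached → yes.

Answer: yes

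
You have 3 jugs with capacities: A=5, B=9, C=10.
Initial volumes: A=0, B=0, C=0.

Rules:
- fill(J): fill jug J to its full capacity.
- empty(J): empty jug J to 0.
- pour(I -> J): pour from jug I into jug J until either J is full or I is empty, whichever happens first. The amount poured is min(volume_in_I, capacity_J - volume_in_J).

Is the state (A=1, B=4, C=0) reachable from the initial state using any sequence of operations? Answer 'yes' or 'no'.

Answer: yes

Derivation:
BFS from (A=0, B=0, C=0):
  1. fill(C) -> (A=0 B=0 C=10)
  2. pour(C -> B) -> (A=0 B=9 C=1)
  3. pour(B -> A) -> (A=5 B=4 C=1)
  4. empty(A) -> (A=0 B=4 C=1)
  5. pour(C -> A) -> (A=1 B=4 C=0)
Target reached → yes.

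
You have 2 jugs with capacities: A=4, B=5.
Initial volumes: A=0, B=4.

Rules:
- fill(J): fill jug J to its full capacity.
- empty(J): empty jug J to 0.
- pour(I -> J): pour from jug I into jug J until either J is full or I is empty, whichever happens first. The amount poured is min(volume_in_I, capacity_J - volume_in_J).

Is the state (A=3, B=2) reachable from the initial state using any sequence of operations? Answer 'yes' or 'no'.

BFS explored all 18 reachable states.
Reachable set includes: (0,0), (0,1), (0,2), (0,3), (0,4), (0,5), (1,0), (1,5), (2,0), (2,5), (3,0), (3,5) ...
Target (A=3, B=2) not in reachable set → no.

Answer: no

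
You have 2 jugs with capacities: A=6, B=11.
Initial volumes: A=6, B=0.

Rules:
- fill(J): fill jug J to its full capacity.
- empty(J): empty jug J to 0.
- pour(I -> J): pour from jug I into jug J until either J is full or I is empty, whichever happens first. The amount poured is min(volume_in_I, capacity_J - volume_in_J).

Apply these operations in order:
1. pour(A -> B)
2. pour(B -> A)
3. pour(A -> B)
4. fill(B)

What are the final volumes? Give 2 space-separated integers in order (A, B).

Answer: 0 11

Derivation:
Step 1: pour(A -> B) -> (A=0 B=6)
Step 2: pour(B -> A) -> (A=6 B=0)
Step 3: pour(A -> B) -> (A=0 B=6)
Step 4: fill(B) -> (A=0 B=11)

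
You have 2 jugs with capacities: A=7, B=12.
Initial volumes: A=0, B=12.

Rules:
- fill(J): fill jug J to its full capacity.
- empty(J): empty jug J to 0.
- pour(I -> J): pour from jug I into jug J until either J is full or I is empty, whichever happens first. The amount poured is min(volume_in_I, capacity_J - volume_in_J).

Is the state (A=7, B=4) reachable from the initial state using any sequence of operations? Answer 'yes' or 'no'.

Answer: yes

Derivation:
BFS from (A=0, B=12):
  1. fill(A) -> (A=7 B=12)
  2. empty(B) -> (A=7 B=0)
  3. pour(A -> B) -> (A=0 B=7)
  4. fill(A) -> (A=7 B=7)
  5. pour(A -> B) -> (A=2 B=12)
  6. empty(B) -> (A=2 B=0)
  7. pour(A -> B) -> (A=0 B=2)
  8. fill(A) -> (A=7 B=2)
  9. pour(A -> B) -> (A=0 B=9)
  10. fill(A) -> (A=7 B=9)
  11. pour(A -> B) -> (A=4 B=12)
  12. empty(B) -> (A=4 B=0)
  13. pour(A -> B) -> (A=0 B=4)
  14. fill(A) -> (A=7 B=4)
Target reached → yes.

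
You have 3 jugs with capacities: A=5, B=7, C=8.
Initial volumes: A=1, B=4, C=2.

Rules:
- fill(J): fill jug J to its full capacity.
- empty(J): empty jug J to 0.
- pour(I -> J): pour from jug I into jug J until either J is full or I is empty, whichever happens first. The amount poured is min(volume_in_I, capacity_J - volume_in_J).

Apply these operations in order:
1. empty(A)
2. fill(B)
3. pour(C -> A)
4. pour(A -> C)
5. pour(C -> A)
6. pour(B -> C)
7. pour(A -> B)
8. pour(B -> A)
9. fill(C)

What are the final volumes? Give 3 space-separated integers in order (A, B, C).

Step 1: empty(A) -> (A=0 B=4 C=2)
Step 2: fill(B) -> (A=0 B=7 C=2)
Step 3: pour(C -> A) -> (A=2 B=7 C=0)
Step 4: pour(A -> C) -> (A=0 B=7 C=2)
Step 5: pour(C -> A) -> (A=2 B=7 C=0)
Step 6: pour(B -> C) -> (A=2 B=0 C=7)
Step 7: pour(A -> B) -> (A=0 B=2 C=7)
Step 8: pour(B -> A) -> (A=2 B=0 C=7)
Step 9: fill(C) -> (A=2 B=0 C=8)

Answer: 2 0 8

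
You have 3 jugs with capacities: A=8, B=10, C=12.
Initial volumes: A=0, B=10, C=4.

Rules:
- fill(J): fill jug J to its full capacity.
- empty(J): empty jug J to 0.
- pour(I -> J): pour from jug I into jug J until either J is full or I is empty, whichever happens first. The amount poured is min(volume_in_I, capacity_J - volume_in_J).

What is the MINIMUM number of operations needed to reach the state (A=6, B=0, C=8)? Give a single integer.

BFS from (A=0, B=10, C=4). One shortest path:
  1. pour(B -> A) -> (A=8 B=2 C=4)
  2. pour(C -> B) -> (A=8 B=6 C=0)
  3. pour(A -> C) -> (A=0 B=6 C=8)
  4. pour(B -> A) -> (A=6 B=0 C=8)
Reached target in 4 moves.

Answer: 4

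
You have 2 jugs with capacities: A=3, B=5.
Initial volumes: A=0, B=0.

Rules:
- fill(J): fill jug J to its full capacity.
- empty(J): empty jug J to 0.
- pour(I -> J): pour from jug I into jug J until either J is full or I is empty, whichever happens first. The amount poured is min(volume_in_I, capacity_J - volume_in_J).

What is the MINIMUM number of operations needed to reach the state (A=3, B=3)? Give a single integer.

BFS from (A=0, B=0). One shortest path:
  1. fill(A) -> (A=3 B=0)
  2. pour(A -> B) -> (A=0 B=3)
  3. fill(A) -> (A=3 B=3)
Reached target in 3 moves.

Answer: 3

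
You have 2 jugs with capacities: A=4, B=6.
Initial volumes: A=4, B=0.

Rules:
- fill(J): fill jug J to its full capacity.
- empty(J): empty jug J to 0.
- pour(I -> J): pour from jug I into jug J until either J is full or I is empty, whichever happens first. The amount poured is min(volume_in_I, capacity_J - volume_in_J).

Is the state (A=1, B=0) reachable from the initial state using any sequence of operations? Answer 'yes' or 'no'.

BFS explored all 10 reachable states.
Reachable set includes: (0,0), (0,2), (0,4), (0,6), (2,0), (2,6), (4,0), (4,2), (4,4), (4,6)
Target (A=1, B=0) not in reachable set → no.

Answer: no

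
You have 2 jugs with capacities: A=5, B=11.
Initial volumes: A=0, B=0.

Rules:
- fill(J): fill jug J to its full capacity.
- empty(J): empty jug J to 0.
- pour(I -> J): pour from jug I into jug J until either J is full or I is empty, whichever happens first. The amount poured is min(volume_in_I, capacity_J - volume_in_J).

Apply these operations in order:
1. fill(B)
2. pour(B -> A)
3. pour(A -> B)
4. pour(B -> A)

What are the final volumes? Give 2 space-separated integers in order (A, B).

Answer: 5 6

Derivation:
Step 1: fill(B) -> (A=0 B=11)
Step 2: pour(B -> A) -> (A=5 B=6)
Step 3: pour(A -> B) -> (A=0 B=11)
Step 4: pour(B -> A) -> (A=5 B=6)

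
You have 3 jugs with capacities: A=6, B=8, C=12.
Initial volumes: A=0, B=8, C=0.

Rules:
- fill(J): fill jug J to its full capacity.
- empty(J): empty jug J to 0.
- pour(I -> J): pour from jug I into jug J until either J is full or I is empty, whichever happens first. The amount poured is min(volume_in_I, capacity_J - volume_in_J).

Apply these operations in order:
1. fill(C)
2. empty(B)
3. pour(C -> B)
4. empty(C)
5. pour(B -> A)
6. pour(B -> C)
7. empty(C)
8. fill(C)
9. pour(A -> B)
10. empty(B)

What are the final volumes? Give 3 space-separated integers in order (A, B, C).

Step 1: fill(C) -> (A=0 B=8 C=12)
Step 2: empty(B) -> (A=0 B=0 C=12)
Step 3: pour(C -> B) -> (A=0 B=8 C=4)
Step 4: empty(C) -> (A=0 B=8 C=0)
Step 5: pour(B -> A) -> (A=6 B=2 C=0)
Step 6: pour(B -> C) -> (A=6 B=0 C=2)
Step 7: empty(C) -> (A=6 B=0 C=0)
Step 8: fill(C) -> (A=6 B=0 C=12)
Step 9: pour(A -> B) -> (A=0 B=6 C=12)
Step 10: empty(B) -> (A=0 B=0 C=12)

Answer: 0 0 12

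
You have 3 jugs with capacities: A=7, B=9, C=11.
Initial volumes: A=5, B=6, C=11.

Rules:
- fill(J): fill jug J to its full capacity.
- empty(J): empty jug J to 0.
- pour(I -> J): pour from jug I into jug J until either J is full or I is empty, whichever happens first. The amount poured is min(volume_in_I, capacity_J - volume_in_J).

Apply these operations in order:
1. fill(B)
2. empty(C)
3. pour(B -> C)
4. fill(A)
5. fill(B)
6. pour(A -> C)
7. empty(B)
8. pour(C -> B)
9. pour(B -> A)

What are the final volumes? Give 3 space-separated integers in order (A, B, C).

Answer: 7 7 2

Derivation:
Step 1: fill(B) -> (A=5 B=9 C=11)
Step 2: empty(C) -> (A=5 B=9 C=0)
Step 3: pour(B -> C) -> (A=5 B=0 C=9)
Step 4: fill(A) -> (A=7 B=0 C=9)
Step 5: fill(B) -> (A=7 B=9 C=9)
Step 6: pour(A -> C) -> (A=5 B=9 C=11)
Step 7: empty(B) -> (A=5 B=0 C=11)
Step 8: pour(C -> B) -> (A=5 B=9 C=2)
Step 9: pour(B -> A) -> (A=7 B=7 C=2)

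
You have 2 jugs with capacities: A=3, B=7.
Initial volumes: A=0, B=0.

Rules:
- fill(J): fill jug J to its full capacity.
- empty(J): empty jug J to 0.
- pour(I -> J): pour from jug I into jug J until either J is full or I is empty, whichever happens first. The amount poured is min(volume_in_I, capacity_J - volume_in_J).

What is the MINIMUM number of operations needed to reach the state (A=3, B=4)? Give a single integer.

Answer: 2

Derivation:
BFS from (A=0, B=0). One shortest path:
  1. fill(B) -> (A=0 B=7)
  2. pour(B -> A) -> (A=3 B=4)
Reached target in 2 moves.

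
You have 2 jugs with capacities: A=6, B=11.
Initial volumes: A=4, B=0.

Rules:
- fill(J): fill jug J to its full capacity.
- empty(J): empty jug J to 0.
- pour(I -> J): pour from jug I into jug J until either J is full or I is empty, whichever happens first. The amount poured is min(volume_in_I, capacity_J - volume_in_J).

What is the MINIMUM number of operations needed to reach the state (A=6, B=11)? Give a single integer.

BFS from (A=4, B=0). One shortest path:
  1. fill(A) -> (A=6 B=0)
  2. fill(B) -> (A=6 B=11)
Reached target in 2 moves.

Answer: 2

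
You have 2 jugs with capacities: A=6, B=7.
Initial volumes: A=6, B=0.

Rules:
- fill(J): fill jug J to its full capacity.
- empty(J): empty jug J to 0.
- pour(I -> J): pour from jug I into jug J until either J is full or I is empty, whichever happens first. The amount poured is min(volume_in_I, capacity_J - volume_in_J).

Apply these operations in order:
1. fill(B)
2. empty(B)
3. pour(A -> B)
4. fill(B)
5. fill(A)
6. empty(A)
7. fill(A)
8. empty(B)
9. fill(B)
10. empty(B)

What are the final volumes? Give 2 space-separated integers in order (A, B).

Answer: 6 0

Derivation:
Step 1: fill(B) -> (A=6 B=7)
Step 2: empty(B) -> (A=6 B=0)
Step 3: pour(A -> B) -> (A=0 B=6)
Step 4: fill(B) -> (A=0 B=7)
Step 5: fill(A) -> (A=6 B=7)
Step 6: empty(A) -> (A=0 B=7)
Step 7: fill(A) -> (A=6 B=7)
Step 8: empty(B) -> (A=6 B=0)
Step 9: fill(B) -> (A=6 B=7)
Step 10: empty(B) -> (A=6 B=0)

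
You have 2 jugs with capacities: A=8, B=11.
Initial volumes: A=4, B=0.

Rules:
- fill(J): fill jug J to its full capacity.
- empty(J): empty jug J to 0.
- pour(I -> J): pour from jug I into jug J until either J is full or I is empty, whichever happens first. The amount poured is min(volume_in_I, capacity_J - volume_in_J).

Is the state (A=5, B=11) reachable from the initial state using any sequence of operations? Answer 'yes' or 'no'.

BFS from (A=4, B=0):
  1. fill(A) -> (A=8 B=0)
  2. pour(A -> B) -> (A=0 B=8)
  3. fill(A) -> (A=8 B=8)
  4. pour(A -> B) -> (A=5 B=11)
Target reached → yes.

Answer: yes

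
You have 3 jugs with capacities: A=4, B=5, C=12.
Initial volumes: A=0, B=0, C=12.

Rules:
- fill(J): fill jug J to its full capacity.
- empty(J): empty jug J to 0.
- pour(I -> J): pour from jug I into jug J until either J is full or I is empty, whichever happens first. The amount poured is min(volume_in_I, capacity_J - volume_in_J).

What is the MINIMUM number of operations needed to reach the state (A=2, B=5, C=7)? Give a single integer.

Answer: 7

Derivation:
BFS from (A=0, B=0, C=12). One shortest path:
  1. pour(C -> B) -> (A=0 B=5 C=7)
  2. empty(B) -> (A=0 B=0 C=7)
  3. pour(C -> B) -> (A=0 B=5 C=2)
  4. empty(B) -> (A=0 B=0 C=2)
  5. pour(C -> A) -> (A=2 B=0 C=0)
  6. fill(C) -> (A=2 B=0 C=12)
  7. pour(C -> B) -> (A=2 B=5 C=7)
Reached target in 7 moves.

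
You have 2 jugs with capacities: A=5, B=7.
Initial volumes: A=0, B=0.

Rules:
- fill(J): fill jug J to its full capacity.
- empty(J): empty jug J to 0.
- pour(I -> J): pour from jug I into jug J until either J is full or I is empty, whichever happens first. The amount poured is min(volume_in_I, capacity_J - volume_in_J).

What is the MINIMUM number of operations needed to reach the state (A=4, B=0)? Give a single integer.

Answer: 8

Derivation:
BFS from (A=0, B=0). One shortest path:
  1. fill(B) -> (A=0 B=7)
  2. pour(B -> A) -> (A=5 B=2)
  3. empty(A) -> (A=0 B=2)
  4. pour(B -> A) -> (A=2 B=0)
  5. fill(B) -> (A=2 B=7)
  6. pour(B -> A) -> (A=5 B=4)
  7. empty(A) -> (A=0 B=4)
  8. pour(B -> A) -> (A=4 B=0)
Reached target in 8 moves.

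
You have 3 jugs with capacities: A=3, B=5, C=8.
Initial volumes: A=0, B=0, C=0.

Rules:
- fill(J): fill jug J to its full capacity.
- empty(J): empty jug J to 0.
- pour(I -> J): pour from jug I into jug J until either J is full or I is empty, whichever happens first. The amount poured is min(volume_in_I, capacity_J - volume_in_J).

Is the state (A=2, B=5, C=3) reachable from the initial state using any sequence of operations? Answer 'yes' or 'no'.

Answer: yes

Derivation:
BFS from (A=0, B=0, C=0):
  1. fill(B) -> (A=0 B=5 C=0)
  2. pour(B -> A) -> (A=3 B=2 C=0)
  3. pour(A -> C) -> (A=0 B=2 C=3)
  4. pour(B -> A) -> (A=2 B=0 C=3)
  5. fill(B) -> (A=2 B=5 C=3)
Target reached → yes.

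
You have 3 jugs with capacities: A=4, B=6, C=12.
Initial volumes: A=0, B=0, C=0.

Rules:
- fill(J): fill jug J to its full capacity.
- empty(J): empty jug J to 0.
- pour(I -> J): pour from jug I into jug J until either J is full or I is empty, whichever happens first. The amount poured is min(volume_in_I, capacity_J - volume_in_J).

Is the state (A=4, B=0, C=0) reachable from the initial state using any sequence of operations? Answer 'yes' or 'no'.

BFS from (A=0, B=0, C=0):
  1. fill(A) -> (A=4 B=0 C=0)
Target reached → yes.

Answer: yes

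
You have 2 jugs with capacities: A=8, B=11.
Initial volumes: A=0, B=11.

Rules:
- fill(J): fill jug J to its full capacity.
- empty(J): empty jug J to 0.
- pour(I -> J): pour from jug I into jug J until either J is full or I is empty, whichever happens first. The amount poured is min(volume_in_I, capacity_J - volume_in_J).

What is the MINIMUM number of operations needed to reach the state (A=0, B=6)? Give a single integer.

Answer: 6

Derivation:
BFS from (A=0, B=11). One shortest path:
  1. pour(B -> A) -> (A=8 B=3)
  2. empty(A) -> (A=0 B=3)
  3. pour(B -> A) -> (A=3 B=0)
  4. fill(B) -> (A=3 B=11)
  5. pour(B -> A) -> (A=8 B=6)
  6. empty(A) -> (A=0 B=6)
Reached target in 6 moves.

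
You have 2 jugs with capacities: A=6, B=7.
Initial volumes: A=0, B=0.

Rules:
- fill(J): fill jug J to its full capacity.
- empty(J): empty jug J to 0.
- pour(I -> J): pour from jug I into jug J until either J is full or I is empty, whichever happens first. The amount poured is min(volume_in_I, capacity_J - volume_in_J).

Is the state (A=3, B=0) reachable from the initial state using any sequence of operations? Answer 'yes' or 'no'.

Answer: yes

Derivation:
BFS from (A=0, B=0):
  1. fill(B) -> (A=0 B=7)
  2. pour(B -> A) -> (A=6 B=1)
  3. empty(A) -> (A=0 B=1)
  4. pour(B -> A) -> (A=1 B=0)
  5. fill(B) -> (A=1 B=7)
  6. pour(B -> A) -> (A=6 B=2)
  7. empty(A) -> (A=0 B=2)
  8. pour(B -> A) -> (A=2 B=0)
  9. fill(B) -> (A=2 B=7)
  10. pour(B -> A) -> (A=6 B=3)
  11. empty(A) -> (A=0 B=3)
  12. pour(B -> A) -> (A=3 B=0)
Target reached → yes.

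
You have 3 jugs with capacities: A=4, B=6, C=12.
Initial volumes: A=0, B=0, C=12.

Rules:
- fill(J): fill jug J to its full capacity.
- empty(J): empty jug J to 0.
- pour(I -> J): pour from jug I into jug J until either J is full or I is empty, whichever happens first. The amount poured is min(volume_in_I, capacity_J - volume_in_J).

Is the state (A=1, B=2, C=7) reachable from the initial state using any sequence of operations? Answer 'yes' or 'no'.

BFS explored all 74 reachable states.
Reachable set includes: (0,0,0), (0,0,2), (0,0,4), (0,0,6), (0,0,8), (0,0,10), (0,0,12), (0,2,0), (0,2,2), (0,2,4), (0,2,6), (0,2,8) ...
Target (A=1, B=2, C=7) not in reachable set → no.

Answer: no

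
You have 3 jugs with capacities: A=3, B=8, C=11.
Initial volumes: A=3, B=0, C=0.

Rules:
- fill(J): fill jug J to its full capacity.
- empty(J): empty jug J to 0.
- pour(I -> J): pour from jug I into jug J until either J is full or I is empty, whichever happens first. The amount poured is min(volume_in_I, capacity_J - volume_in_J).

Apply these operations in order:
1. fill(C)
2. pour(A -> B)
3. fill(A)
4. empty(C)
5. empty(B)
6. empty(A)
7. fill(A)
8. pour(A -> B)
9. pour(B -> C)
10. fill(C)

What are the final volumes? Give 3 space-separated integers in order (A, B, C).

Step 1: fill(C) -> (A=3 B=0 C=11)
Step 2: pour(A -> B) -> (A=0 B=3 C=11)
Step 3: fill(A) -> (A=3 B=3 C=11)
Step 4: empty(C) -> (A=3 B=3 C=0)
Step 5: empty(B) -> (A=3 B=0 C=0)
Step 6: empty(A) -> (A=0 B=0 C=0)
Step 7: fill(A) -> (A=3 B=0 C=0)
Step 8: pour(A -> B) -> (A=0 B=3 C=0)
Step 9: pour(B -> C) -> (A=0 B=0 C=3)
Step 10: fill(C) -> (A=0 B=0 C=11)

Answer: 0 0 11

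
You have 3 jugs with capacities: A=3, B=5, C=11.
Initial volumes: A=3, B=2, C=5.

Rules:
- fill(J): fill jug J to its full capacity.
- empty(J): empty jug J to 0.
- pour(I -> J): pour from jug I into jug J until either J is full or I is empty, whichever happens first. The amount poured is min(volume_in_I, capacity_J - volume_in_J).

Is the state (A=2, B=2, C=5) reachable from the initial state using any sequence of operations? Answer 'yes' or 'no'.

Answer: no

Derivation:
BFS explored all 208 reachable states.
Reachable set includes: (0,0,0), (0,0,1), (0,0,2), (0,0,3), (0,0,4), (0,0,5), (0,0,6), (0,0,7), (0,0,8), (0,0,9), (0,0,10), (0,0,11) ...
Target (A=2, B=2, C=5) not in reachable set → no.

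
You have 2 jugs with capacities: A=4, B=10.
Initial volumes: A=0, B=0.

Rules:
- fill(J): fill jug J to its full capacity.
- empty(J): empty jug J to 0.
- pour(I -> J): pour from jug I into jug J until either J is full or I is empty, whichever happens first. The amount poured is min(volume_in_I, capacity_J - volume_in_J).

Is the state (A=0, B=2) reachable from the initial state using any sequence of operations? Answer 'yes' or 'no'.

Answer: yes

Derivation:
BFS from (A=0, B=0):
  1. fill(B) -> (A=0 B=10)
  2. pour(B -> A) -> (A=4 B=6)
  3. empty(A) -> (A=0 B=6)
  4. pour(B -> A) -> (A=4 B=2)
  5. empty(A) -> (A=0 B=2)
Target reached → yes.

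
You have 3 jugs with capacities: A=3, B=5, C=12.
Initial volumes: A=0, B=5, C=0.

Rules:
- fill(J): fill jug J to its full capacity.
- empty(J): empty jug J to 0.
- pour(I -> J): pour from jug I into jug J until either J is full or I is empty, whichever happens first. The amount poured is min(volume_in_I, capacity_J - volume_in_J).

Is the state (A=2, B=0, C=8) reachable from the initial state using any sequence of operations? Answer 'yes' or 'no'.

BFS from (A=0, B=5, C=0):
  1. pour(B -> A) -> (A=3 B=2 C=0)
  2. pour(A -> C) -> (A=0 B=2 C=3)
  3. pour(B -> A) -> (A=2 B=0 C=3)
  4. fill(B) -> (A=2 B=5 C=3)
  5. pour(B -> C) -> (A=2 B=0 C=8)
Target reached → yes.

Answer: yes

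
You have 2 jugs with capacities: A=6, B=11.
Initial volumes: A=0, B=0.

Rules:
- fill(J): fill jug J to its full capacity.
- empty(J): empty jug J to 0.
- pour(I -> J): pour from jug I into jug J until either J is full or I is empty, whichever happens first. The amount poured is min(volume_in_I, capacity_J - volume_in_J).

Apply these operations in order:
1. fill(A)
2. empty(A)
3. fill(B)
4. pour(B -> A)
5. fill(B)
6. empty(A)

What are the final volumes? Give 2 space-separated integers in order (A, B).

Step 1: fill(A) -> (A=6 B=0)
Step 2: empty(A) -> (A=0 B=0)
Step 3: fill(B) -> (A=0 B=11)
Step 4: pour(B -> A) -> (A=6 B=5)
Step 5: fill(B) -> (A=6 B=11)
Step 6: empty(A) -> (A=0 B=11)

Answer: 0 11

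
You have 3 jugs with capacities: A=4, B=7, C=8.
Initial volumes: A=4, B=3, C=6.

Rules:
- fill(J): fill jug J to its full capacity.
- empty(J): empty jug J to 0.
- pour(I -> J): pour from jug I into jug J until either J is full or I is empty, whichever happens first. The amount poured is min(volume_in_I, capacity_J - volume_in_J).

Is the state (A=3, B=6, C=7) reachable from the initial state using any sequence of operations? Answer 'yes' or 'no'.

BFS explored all 234 reachable states.
Reachable set includes: (0,0,0), (0,0,1), (0,0,2), (0,0,3), (0,0,4), (0,0,5), (0,0,6), (0,0,7), (0,0,8), (0,1,0), (0,1,1), (0,1,2) ...
Target (A=3, B=6, C=7) not in reachable set → no.

Answer: no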